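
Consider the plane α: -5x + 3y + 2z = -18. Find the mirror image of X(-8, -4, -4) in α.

λ = (n·X − d)/|n|² = (20 − (-18))/38 = 1.
Reflection = X − 2λn = (-8, -4, -4) − 2·(-5, 3, 2) = (2, -10, -8).

(2, -10, -8)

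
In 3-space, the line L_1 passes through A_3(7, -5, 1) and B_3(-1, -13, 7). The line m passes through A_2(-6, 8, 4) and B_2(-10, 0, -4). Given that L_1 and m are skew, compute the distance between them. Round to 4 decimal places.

17.1523

A direction vector for L_1 is B_3 − A_3 = (-8, -8, 6).
A direction vector for m is B_2 − A_2 = (-4, -8, -8).
Common perpendicular direction n = (-8, -8, 6) × (-4, -8, -8) = (112, -88, 32).
With w = (-6, 8, 4) − (7, -5, 1) = (-13, 13, 3), w · n = -2504.
Distance = |w · n| / |n| = |-2504| / √21312 ≈ 17.1523.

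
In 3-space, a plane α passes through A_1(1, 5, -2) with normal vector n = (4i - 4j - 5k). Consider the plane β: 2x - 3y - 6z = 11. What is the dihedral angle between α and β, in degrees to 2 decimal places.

α: n·r = n·A_1 gives 4x - 4y - 5z = -6.
cos θ = |n₁·n₂| / (|n₁||n₂|) = |50| / (√57 · √49).
θ = arccos(0.94609) ≈ 18.90°.

18.90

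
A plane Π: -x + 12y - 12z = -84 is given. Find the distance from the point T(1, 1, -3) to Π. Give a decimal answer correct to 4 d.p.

7.7059

n·T − d = (-1)·(1) + (12)·(1) + (-12)·(-3) − (-84) = 131; |n| = √289.
Distance = |131| / √289 = 131/√289 ≈ 7.7059.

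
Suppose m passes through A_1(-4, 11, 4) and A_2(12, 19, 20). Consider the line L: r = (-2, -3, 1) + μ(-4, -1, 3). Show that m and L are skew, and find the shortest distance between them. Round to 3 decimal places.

A direction vector for m is A_2 − A_1 = (16, 8, 16).
Common perpendicular direction n = (16, 8, 16) × (-4, -1, 3) = (40, -112, 16).
With w = (-2, -3, 1) − (-4, 11, 4) = (2, -14, -3), w · n = 1600.
Since n ≠ 0 the lines are not parallel, and w · n = 1600 ≠ 0 so they do not intersect; hence they are skew.
Distance = |w · n| / |n| = |1600| / √14400 ≈ 13.333.

13.333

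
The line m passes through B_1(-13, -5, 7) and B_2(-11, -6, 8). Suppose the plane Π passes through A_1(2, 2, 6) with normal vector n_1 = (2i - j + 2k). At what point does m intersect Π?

A direction vector for m is B_2 − B_1 = (2, -1, 1).
Π: n_1·r = n_1·A_1 gives 2x - y + 2z = 14.
Substitute r = (-13, -5, 7) + t(2, -1, 1) into the plane: -7 + 7t = 14, so t = 3.
Intersection: (-13, -5, 7) + 3·(2, -1, 1) = (-7, -8, 10).

(-7, -8, 10)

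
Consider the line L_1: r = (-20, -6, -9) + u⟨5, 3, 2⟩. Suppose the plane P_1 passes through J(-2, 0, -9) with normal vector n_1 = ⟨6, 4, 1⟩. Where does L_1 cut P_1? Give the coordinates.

P_1: n_1·r = n_1·J gives 6x + 4y + z = -21.
Substitute r = (-20, -6, -9) + t(5, 3, 2) into the plane: -153 + 44t = -21, so t = 3.
Intersection: (-20, -6, -9) + 3·(5, 3, 2) = (-5, 3, -3).

(-5, 3, -3)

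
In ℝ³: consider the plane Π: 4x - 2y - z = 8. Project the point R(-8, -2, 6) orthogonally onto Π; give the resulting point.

Foot = R − λn with λ = (n·R − d)/|n|² = (-34 − 8)/21 = -2.
Foot = (-8, -2, 6) − (-2)·(4, -2, -1) = (0, -6, 4).

(0, -6, 4)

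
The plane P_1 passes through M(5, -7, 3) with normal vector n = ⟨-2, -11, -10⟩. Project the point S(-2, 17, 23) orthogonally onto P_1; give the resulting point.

(-6, -5, 3)

P_1: n·r = n·M gives -2x - 11y - 10z = 37.
Foot = S − λn with λ = (n·S − d)/|n|² = (-413 − 37)/225 = -2.
Foot = (-2, 17, 23) − (-2)·(-2, -11, -10) = (-6, -5, 3).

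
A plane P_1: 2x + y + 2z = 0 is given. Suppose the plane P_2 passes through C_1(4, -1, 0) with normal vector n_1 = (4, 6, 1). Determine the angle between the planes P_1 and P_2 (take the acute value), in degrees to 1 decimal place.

42.9

P_2: n_1·r = n_1·C_1 gives 4x + 6y + z = 10.
cos θ = |n₁·n₂| / (|n₁||n₂|) = |16| / (√9 · √53).
θ = arccos(0.73259) ≈ 42.9°.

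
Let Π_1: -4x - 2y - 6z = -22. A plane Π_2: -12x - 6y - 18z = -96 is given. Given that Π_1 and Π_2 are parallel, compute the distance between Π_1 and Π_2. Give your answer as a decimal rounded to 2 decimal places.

Rescale Π_2 by 1/3: -4x - 2y - 6z = -32. Then distance = |-22 − (-32)| / √56 ≈ 1.34.

1.34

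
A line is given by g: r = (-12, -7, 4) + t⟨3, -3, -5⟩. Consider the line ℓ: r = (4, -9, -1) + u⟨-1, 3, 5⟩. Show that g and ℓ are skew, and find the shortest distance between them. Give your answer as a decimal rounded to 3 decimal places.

0.857

Common perpendicular direction n = (3, -3, -5) × (-1, 3, 5) = (0, -10, 6).
With w = (4, -9, -1) − (-12, -7, 4) = (16, -2, -5), w · n = -10.
Since n ≠ 0 the lines are not parallel, and w · n = -10 ≠ 0 so they do not intersect; hence they are skew.
Distance = |w · n| / |n| = |-10| / √136 ≈ 0.857.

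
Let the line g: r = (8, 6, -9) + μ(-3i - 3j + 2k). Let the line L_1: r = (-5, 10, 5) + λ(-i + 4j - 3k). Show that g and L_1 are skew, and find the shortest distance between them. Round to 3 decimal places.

14.333

Common perpendicular direction n = (-3, -3, 2) × (-1, 4, -3) = (1, -11, -15).
With w = (-5, 10, 5) − (8, 6, -9) = (-13, 4, 14), w · n = -267.
Since n ≠ 0 the lines are not parallel, and w · n = -267 ≠ 0 so they do not intersect; hence they are skew.
Distance = |w · n| / |n| = |-267| / √347 ≈ 14.333.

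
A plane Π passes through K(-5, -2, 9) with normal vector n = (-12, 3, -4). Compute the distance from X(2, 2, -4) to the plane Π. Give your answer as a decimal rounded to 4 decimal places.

Π: n·r = n·K gives -12x + 3y - 4z = 18.
n·X − d = (-12)·(2) + (3)·(2) + (-4)·(-4) − 18 = -20; |n| = √169.
Distance = |-20| / √169 = 20/√169 ≈ 1.5385.

1.5385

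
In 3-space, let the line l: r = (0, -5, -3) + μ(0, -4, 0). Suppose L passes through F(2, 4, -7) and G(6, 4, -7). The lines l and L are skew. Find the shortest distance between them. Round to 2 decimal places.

4.00

A direction vector for L is G − F = (4, 0, 0).
Common perpendicular direction n = (0, -4, 0) × (4, 0, 0) = (0, 0, 16).
With w = (2, 4, -7) − (0, -5, -3) = (2, 9, -4), w · n = -64.
Distance = |w · n| / |n| = |-64| / √256 ≈ 4.00.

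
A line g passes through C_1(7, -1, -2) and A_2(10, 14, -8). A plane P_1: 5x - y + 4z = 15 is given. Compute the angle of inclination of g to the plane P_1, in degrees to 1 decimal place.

13.0

A direction vector for g is A_2 − C_1 = (3, 15, -6).
sin θ = |n·v| / (|n||v|) = |-24| / (√42 · √270) = 0.22537.
θ ≈ 13.0°.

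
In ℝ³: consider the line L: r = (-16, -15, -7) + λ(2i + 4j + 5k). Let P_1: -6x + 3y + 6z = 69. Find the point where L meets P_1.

(-12, -7, 3)

Substitute r = (-16, -15, -7) + t(2, 4, 5) into the plane: 9 + 30t = 69, so t = 2.
Intersection: (-16, -15, -7) + 2·(2, 4, 5) = (-12, -7, 3).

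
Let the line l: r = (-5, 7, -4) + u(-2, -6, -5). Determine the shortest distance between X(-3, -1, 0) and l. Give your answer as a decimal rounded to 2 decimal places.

8.67

Taking (-5, 7, -4) on l with direction v = (-2, -6, -5): w = X − (-5, 7, -4) = (2, -8, 4), and w × v = (64, 2, -28).
Distance = |w × v| / |v| = √4884 / √65 ≈ 8.67.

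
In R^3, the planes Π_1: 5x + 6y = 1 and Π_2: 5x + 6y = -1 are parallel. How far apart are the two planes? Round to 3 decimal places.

Same normal n = (5, 6, 0) with |n| = √61; distance = |1 − (-1)| / |n| = 2/√61 ≈ 0.256.

0.256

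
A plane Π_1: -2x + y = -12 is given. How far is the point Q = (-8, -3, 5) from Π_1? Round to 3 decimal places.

n·Q − d = (-2)·(-8) + (1)·(-3) + (0)·(5) − (-12) = 25; |n| = √5.
Distance = |25| / √5 = 25/√5 ≈ 11.180.

11.180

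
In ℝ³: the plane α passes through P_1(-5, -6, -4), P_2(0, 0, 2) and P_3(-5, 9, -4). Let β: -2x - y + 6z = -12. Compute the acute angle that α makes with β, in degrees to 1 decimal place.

32.9

P_1P_2 = (5, 6, 6), P_1P_3 = (0, 15, 0); a normal to α is P_1P_2 × P_1P_3 = (-90, 0, 75).
Using P_1: α has equation -90x + 75z = 150.
cos θ = |n₁·n₂| / (|n₁||n₂|) = |630| / (√13725 · √41).
θ = arccos(0.83983) ≈ 32.9°.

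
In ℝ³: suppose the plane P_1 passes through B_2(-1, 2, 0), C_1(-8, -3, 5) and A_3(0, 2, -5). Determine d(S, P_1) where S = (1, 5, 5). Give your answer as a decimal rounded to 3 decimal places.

0.381

B_2C_1 = (-7, -5, 5), B_2A_3 = (1, 0, -5); a normal to P_1 is B_2C_1 × B_2A_3 = (25, -30, 5).
Using B_2: P_1 has equation 25x - 30y + 5z = -85.
n·S − d = (25)·(1) + (-30)·(5) + (5)·(5) − (-85) = -15; |n| = √1550.
Distance = |-15| / √1550 = 15/√1550 ≈ 0.381.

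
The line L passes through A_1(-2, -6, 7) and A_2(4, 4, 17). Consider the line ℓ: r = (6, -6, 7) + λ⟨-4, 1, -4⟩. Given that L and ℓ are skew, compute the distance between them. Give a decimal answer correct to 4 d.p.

A direction vector for L is A_2 − A_1 = (6, 10, 10).
Common perpendicular direction n = (6, 10, 10) × (-4, 1, -4) = (-50, -16, 46).
With w = (6, -6, 7) − (-2, -6, 7) = (8, 0, 0), w · n = -400.
Distance = |w · n| / |n| = |-400| / √4872 ≈ 5.7307.

5.7307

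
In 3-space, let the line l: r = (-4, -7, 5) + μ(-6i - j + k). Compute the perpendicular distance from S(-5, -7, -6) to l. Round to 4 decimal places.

Taking (-4, -7, 5) on l with direction v = (-6, -1, 1): w = S − (-4, -7, 5) = (-1, 0, -11), and w × v = (-11, 67, 1).
Distance = |w × v| / |v| = √4611 / √38 ≈ 11.0155.

11.0155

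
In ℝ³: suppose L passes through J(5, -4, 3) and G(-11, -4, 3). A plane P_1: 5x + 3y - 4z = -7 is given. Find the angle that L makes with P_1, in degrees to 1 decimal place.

A direction vector for L is G − J = (-16, 0, 0).
sin θ = |n·v| / (|n||v|) = |-80| / (√50 · √256) = 0.70711.
θ ≈ 45.0°.

45.0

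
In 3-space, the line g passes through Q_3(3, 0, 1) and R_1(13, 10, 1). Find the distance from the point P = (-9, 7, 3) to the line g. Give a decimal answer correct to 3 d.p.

13.583

A direction vector for g is R_1 − Q_3 = (10, 10, 0).
Taking (3, 0, 1) on g with direction v = (10, 10, 0): w = P − (3, 0, 1) = (-12, 7, 2), and w × v = (-20, 20, -190).
Distance = |w × v| / |v| = √36900 / √200 ≈ 13.583.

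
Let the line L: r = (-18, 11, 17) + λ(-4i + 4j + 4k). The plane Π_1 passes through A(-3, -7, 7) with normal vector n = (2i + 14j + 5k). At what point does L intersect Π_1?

Π_1: n·r = n·A gives 2x + 14y + 5z = -69.
Substitute r = (-18, 11, 17) + t(-4, 4, 4) into the plane: 203 + 68t = -69, so t = -4.
Intersection: (-18, 11, 17) + (-4)·(-4, 4, 4) = (-2, -5, 1).

(-2, -5, 1)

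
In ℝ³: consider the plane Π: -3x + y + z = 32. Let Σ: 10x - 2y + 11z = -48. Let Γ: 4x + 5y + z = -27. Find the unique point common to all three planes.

(-9, 1, 4)

Solving the 3×3 linear system -3x + y + z = 32, 10x - 2y + 11z = -48, 4x + 5y + z = -27 (e.g. by elimination or Cramer's rule, determinant = 263) gives (-9, 1, 4).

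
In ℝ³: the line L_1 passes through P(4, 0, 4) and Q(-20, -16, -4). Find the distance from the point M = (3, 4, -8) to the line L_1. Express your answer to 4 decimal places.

A direction vector for L_1 is Q − P = (-24, -16, -8).
Taking (4, 0, 4) on L_1 with direction v = (-24, -16, -8): w = M − (4, 0, 4) = (-1, 4, -12), and w × v = (-224, 280, 112).
Distance = |w × v| / |v| = √141120 / √896 ≈ 12.5499.

12.5499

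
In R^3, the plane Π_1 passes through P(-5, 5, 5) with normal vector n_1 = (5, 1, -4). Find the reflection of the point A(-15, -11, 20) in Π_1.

Π_1: n_1·r = n_1·P gives 5x + y - 4z = -40.
λ = (n·A − d)/|n|² = (-166 − (-40))/42 = -3.
Reflection = A − 2λn = (-15, -11, 20) − (-6)·(5, 1, -4) = (15, -5, -4).

(15, -5, -4)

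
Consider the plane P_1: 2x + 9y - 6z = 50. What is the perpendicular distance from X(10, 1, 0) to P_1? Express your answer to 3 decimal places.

n·X − d = (2)·(10) + (9)·(1) + (-6)·(0) − 50 = -21; |n| = √121.
Distance = |-21| / √121 = 21/√121 ≈ 1.909.

1.909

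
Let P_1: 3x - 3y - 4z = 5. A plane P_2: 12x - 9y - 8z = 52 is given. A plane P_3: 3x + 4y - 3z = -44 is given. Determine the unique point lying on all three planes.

(3, -8, 7)

Solving the 3×3 linear system 3x - 3y - 4z = 5, 12x - 9y - 8z = 52, 3x + 4y - 3z = -44 (e.g. by elimination or Cramer's rule, determinant = -159) gives (3, -8, 7).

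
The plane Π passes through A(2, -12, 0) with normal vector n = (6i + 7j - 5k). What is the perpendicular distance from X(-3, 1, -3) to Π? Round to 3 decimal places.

7.246

Π: n·r = n·A gives 6x + 7y - 5z = -72.
n·X − d = (6)·(-3) + (7)·(1) + (-5)·(-3) − (-72) = 76; |n| = √110.
Distance = |76| / √110 = 76/√110 ≈ 7.246.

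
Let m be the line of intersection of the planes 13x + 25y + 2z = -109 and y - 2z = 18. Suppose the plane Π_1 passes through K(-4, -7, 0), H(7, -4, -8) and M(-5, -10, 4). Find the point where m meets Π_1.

Direction of m: (13, 25, 2) × (0, 1, -2) = (-52, 26, 13).
A point on m: solving the two plane equations with x = 1 gives (1, -4, -11).
KH = (11, 3, -8), KM = (-1, -3, 4); a normal to Π_1 is KH × KM = (-12, -36, -30).
Using K: Π_1 has equation -12x - 36y - 30z = 300.
Substitute r = (1, -4, -11) + t(-52, 26, 13) into the plane: 462 + (-702)t = 300, so t = 3/13.
Intersection: (1, -4, -11) + (3/13)·(-52, 26, 13) = (-11, 2, -8).

(-11, 2, -8)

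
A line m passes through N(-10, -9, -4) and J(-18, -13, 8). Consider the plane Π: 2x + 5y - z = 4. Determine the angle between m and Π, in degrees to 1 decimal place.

A direction vector for m is J − N = (-8, -4, 12).
sin θ = |n·v| / (|n||v|) = |-48| / (√30 · √224) = 0.58554.
θ ≈ 35.8°.

35.8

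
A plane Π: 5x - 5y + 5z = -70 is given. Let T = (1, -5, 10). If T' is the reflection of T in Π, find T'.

(-19, 15, -10)

λ = (n·T − d)/|n|² = (80 − (-70))/75 = 2.
Reflection = T − 2λn = (1, -5, 10) − 4·(5, -5, 5) = (-19, 15, -10).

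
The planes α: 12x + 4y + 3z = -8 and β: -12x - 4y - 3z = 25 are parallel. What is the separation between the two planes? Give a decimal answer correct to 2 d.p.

Rescale β by 1/(-1): 12x + 4y + 3z = -25. Then distance = |-8 − (-25)| / √169 ≈ 1.31.

1.31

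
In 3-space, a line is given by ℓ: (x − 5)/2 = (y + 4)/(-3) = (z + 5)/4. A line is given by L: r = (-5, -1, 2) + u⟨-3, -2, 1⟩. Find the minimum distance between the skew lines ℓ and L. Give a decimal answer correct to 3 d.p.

9.267

ℓ has direction (2, -3, 4) through (5, -4, -5).
Common perpendicular direction n = (2, -3, 4) × (-3, -2, 1) = (5, -14, -13).
With w = (-5, -1, 2) − (5, -4, -5) = (-10, 3, 7), w · n = -183.
Distance = |w · n| / |n| = |-183| / √390 ≈ 9.267.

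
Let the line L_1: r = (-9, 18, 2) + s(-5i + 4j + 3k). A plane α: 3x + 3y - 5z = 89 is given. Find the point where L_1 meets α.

Substitute r = (-9, 18, 2) + t(-5, 4, 3) into the plane: 17 + (-18)t = 89, so t = -4.
Intersection: (-9, 18, 2) + (-4)·(-5, 4, 3) = (11, 2, -10).

(11, 2, -10)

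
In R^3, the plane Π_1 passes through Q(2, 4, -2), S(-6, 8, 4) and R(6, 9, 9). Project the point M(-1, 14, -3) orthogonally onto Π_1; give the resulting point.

(-2, 6, 1)

QS = (-8, 4, 6), QR = (4, 5, 11); a normal to Π_1 is QS × QR = (14, 112, -56).
Using Q: Π_1 has equation 14x + 112y - 56z = 588.
Foot = M − λn with λ = (n·M − d)/|n|² = (1722 − 588)/15876 = 1/14.
Foot = (-1, 14, -3) − (1/14)·(14, 112, -56) = (-2, 6, 1).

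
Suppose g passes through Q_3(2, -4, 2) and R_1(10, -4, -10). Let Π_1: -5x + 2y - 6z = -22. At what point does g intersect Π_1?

A direction vector for g is R_1 − Q_3 = (8, 0, -12).
Substitute r = (2, -4, 2) + t(8, 0, -12) into the plane: -30 + 32t = -22, so t = 1/4.
Intersection: (2, -4, 2) + (1/4)·(8, 0, -12) = (4, -4, -1).

(4, -4, -1)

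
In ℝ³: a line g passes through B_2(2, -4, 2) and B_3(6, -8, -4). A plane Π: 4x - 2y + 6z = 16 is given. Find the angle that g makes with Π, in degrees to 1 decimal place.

A direction vector for g is B_3 − B_2 = (4, -4, -6).
sin θ = |n·v| / (|n||v|) = |-12| / (√56 · √68) = 0.19446.
θ ≈ 11.2°.

11.2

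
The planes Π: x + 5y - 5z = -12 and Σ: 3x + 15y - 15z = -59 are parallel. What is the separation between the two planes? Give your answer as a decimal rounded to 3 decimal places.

1.074

Rescale Σ by 1/3: x + 5y - 5z = -59/3. Then distance = |-12 − (-59/3)| / √51 ≈ 1.074.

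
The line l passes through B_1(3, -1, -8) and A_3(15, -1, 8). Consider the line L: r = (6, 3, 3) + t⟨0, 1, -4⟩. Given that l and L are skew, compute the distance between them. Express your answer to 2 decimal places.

5.31

A direction vector for l is A_3 − B_1 = (12, 0, 16).
Common perpendicular direction n = (12, 0, 16) × (0, 1, -4) = (-16, 48, 12).
With w = (6, 3, 3) − (3, -1, -8) = (3, 4, 11), w · n = 276.
Distance = |w · n| / |n| = |276| / √2704 ≈ 5.31.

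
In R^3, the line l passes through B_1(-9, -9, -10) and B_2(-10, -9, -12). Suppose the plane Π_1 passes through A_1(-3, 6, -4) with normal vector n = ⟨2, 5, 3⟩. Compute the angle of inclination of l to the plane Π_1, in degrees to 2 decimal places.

A direction vector for l is B_2 − B_1 = (-1, 0, -2).
Π_1: n·r = n·A_1 gives 2x + 5y + 3z = 12.
sin θ = |n·v| / (|n||v|) = |-8| / (√38 · √5) = 0.58038.
θ ≈ 35.48°.

35.48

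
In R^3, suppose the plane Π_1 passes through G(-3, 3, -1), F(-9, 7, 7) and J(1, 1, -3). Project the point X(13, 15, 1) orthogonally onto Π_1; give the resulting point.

(7, 0, 4)

GF = (-6, 4, 8), GJ = (4, -2, -2); a normal to Π_1 is GF × GJ = (8, 20, -4).
Using G: Π_1 has equation 8x + 20y - 4z = 40.
Foot = X − λn with λ = (n·X − d)/|n|² = (400 − 40)/480 = 3/4.
Foot = (13, 15, 1) − (3/4)·(8, 20, -4) = (7, 0, 4).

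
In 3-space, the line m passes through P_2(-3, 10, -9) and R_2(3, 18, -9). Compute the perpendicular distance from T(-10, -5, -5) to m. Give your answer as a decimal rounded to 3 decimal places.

A direction vector for m is R_2 − P_2 = (6, 8, 0).
Taking (-3, 10, -9) on m with direction v = (6, 8, 0): w = T − (-3, 10, -9) = (-7, -15, 4), and w × v = (-32, 24, 34).
Distance = |w × v| / |v| = √2756 / √100 ≈ 5.250.

5.250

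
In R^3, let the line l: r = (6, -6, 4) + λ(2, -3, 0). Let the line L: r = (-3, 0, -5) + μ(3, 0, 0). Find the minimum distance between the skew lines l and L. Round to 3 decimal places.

Common perpendicular direction n = (2, -3, 0) × (3, 0, 0) = (0, 0, 9).
With w = (-3, 0, -5) − (6, -6, 4) = (-9, 6, -9), w · n = -81.
Distance = |w · n| / |n| = |-81| / √81 ≈ 9.000.

9.000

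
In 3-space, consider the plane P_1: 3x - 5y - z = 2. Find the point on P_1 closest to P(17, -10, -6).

Foot = P − λn with λ = (n·P − d)/|n|² = (107 − 2)/35 = 3.
Foot = (17, -10, -6) − 3·(3, -5, -1) = (8, 5, -3).

(8, 5, -3)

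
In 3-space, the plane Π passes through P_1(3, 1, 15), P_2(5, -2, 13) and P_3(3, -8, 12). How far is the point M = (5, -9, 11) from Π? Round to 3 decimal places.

0.286

P_1P_2 = (2, -3, -2), P_1P_3 = (0, -9, -3); a normal to Π is P_1P_2 × P_1P_3 = (-9, 6, -18).
Using P_1: Π has equation -9x + 6y - 18z = -291.
n·M − d = (-9)·(5) + (6)·(-9) + (-18)·(11) − (-291) = -6; |n| = √441.
Distance = |-6| / √441 = 6/√441 ≈ 0.286.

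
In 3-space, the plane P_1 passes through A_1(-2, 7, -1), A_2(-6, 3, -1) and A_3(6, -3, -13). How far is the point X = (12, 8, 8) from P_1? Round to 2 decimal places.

12.85

A_1A_2 = (-4, -4, 0), A_1A_3 = (8, -10, -12); a normal to P_1 is A_1A_2 × A_1A_3 = (48, -48, 72).
Using A_1: P_1 has equation 48x - 48y + 72z = -504.
n·X − d = (48)·(12) + (-48)·(8) + (72)·(8) − (-504) = 1272; |n| = √9792.
Distance = |1272| / √9792 = 1272/√9792 ≈ 12.85.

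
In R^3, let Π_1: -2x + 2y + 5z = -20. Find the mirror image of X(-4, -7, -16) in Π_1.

(-12, 1, 4)

λ = (n·X − d)/|n|² = (-86 − (-20))/33 = -2.
Reflection = X − 2λn = (-4, -7, -16) − (-4)·(-2, 2, 5) = (-12, 1, 4).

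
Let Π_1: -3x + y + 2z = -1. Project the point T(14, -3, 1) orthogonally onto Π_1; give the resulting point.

Foot = T − λn with λ = (n·T − d)/|n|² = (-43 − (-1))/14 = -3.
Foot = (14, -3, 1) − (-3)·(-3, 1, 2) = (5, 0, 7).

(5, 0, 7)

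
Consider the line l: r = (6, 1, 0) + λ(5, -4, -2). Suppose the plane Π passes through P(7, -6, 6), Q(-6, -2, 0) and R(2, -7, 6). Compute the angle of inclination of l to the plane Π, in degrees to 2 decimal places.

PQ = (-13, 4, -6), PR = (-5, -1, 0); a normal to Π is PQ × PR = (-6, 30, 33).
Using P: Π has equation -6x + 30y + 33z = -24.
sin θ = |n·v| / (|n||v|) = |-216| / (√2025 · √45) = 0.71554.
θ ≈ 45.69°.

45.69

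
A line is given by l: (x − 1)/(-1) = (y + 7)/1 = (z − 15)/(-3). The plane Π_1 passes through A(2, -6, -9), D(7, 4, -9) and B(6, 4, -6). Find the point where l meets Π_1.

(-2, -4, 6)

l has direction (-1, 1, -3) through (1, -7, 15).
AD = (5, 10, 0), AB = (4, 10, 3); a normal to Π_1 is AD × AB = (30, -15, 10).
Using A: Π_1 has equation 30x - 15y + 10z = 60.
Substitute r = (1, -7, 15) + t(-1, 1, -3) into the plane: 285 + (-75)t = 60, so t = 3.
Intersection: (1, -7, 15) + 3·(-1, 1, -3) = (-2, -4, 6).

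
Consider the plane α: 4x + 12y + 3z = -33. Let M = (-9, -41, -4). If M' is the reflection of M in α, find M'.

(15, 31, 14)

λ = (n·M − d)/|n|² = (-540 − (-33))/169 = -3.
Reflection = M − 2λn = (-9, -41, -4) − (-6)·(4, 12, 3) = (15, 31, 14).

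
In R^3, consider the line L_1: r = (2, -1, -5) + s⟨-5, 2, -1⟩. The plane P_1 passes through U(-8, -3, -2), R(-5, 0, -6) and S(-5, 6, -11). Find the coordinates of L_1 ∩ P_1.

UR = (3, 3, -4), US = (3, 9, -9); a normal to P_1 is UR × US = (9, 15, 18).
Using U: P_1 has equation 9x + 15y + 18z = -153.
Substitute r = (2, -1, -5) + t(-5, 2, -1) into the plane: -87 + (-33)t = -153, so t = 2.
Intersection: (2, -1, -5) + 2·(-5, 2, -1) = (-8, 3, -7).

(-8, 3, -7)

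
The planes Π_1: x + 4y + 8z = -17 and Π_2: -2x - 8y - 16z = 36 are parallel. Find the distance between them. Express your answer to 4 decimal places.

0.1111

Rescale Π_2 by 1/(-2): x + 4y + 8z = -18. Then distance = |-17 − (-18)| / √81 ≈ 0.1111.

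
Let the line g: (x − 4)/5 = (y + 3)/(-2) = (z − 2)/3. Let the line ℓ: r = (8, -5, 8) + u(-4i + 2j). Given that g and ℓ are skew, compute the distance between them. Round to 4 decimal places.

0.8847

g has direction (5, -2, 3) through (4, -3, 2).
Common perpendicular direction n = (5, -2, 3) × (-4, 2, 0) = (-6, -12, 2).
With w = (8, -5, 8) − (4, -3, 2) = (4, -2, 6), w · n = 12.
Distance = |w · n| / |n| = |12| / √184 ≈ 0.8847.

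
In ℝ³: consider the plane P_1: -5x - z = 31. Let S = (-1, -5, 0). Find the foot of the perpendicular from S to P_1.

Foot = S − λn with λ = (n·S − d)/|n|² = (5 − 31)/26 = -1.
Foot = (-1, -5, 0) − (-1)·(-5, 0, -1) = (-6, -5, -1).

(-6, -5, -1)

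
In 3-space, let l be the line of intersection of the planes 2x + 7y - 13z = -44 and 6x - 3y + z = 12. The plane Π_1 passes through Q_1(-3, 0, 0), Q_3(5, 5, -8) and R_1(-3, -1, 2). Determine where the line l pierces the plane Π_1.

(1, -1, 3)

Direction of l: (2, 7, -13) × (6, -3, 1) = (-32, -80, -48).
A point on l: solving the two plane equations with x = -3 gives (-3, -11, -3).
Q_1Q_3 = (8, 5, -8), Q_1R_1 = (0, -1, 2); a normal to Π_1 is Q_1Q_3 × Q_1R_1 = (2, -16, -8).
Using Q_1: Π_1 has equation 2x - 16y - 8z = -6.
Substitute r = (-3, -11, -3) + t(-32, -80, -48) into the plane: 194 + 1600t = -6, so t = -1/8.
Intersection: (-3, -11, -3) + (-1/8)·(-32, -80, -48) = (1, -1, 3).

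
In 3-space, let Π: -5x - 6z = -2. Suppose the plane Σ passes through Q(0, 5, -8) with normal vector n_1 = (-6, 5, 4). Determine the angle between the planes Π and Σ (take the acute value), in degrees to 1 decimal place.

Σ: n_1·r = n_1·Q gives -6x + 5y + 4z = -7.
cos θ = |n₁·n₂| / (|n₁||n₂|) = |6| / (√61 · √77).
θ = arccos(0.08755) ≈ 85.0°.

85.0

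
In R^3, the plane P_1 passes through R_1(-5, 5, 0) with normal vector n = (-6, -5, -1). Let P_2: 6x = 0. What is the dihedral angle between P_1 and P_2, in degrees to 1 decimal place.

P_1: n·r = n·R_1 gives -6x - 5y - z = 5.
cos θ = |n₁·n₂| / (|n₁||n₂|) = |-36| / (√62 · √36).
θ = arccos(0.76200) ≈ 40.4°.

40.4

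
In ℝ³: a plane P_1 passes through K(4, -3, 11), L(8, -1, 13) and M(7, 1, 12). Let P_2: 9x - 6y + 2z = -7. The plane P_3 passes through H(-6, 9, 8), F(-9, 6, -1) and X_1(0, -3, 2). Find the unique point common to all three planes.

(-1, 2, 7)

KL = (4, 2, 2), KM = (3, 4, 1); a normal to P_1 is KL × KM = (-6, 2, 10).
Using K: P_1 has equation -6x + 2y + 10z = 80.
HF = (-3, -3, -9), HX_1 = (6, -12, -6); a normal to P_3 is HF × HX_1 = (-90, -72, 54).
Using H: P_3 has equation -90x - 72y + 54z = 324.
Solving the 3×3 linear system -6x + 2y + 10z = 80, 9x - 6y + 2z = -7, -90x - 72y + 54z = 324 (e.g. by elimination or Cramer's rule, determinant = -12132) gives (-1, 2, 7).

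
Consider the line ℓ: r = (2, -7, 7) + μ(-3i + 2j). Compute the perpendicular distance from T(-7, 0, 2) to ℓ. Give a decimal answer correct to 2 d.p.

Taking (2, -7, 7) on ℓ with direction v = (-3, 2, 0): w = T − (2, -7, 7) = (-9, 7, -5), and w × v = (10, 15, 3).
Distance = |w × v| / |v| = √334 / √13 ≈ 5.07.

5.07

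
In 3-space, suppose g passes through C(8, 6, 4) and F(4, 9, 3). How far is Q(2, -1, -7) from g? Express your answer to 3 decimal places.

A direction vector for g is F − C = (-4, 3, -1).
Taking (8, 6, 4) on g with direction v = (-4, 3, -1): w = Q − (8, 6, 4) = (-6, -7, -11), and w × v = (40, 38, -46).
Distance = |w × v| / |v| = √5160 / √26 ≈ 14.088.

14.088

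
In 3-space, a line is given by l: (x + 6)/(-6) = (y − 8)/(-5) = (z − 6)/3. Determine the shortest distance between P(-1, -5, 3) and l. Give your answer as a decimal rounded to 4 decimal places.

13.9048

l has direction (-6, -5, 3) through (-6, 8, 6).
Taking (-6, 8, 6) on l with direction v = (-6, -5, 3): w = P − (-6, 8, 6) = (5, -13, -3), and w × v = (-54, 3, -103).
Distance = |w × v| / |v| = √13534 / √70 ≈ 13.9048.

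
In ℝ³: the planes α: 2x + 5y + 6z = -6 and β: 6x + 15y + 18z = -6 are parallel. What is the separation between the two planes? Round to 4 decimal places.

Rescale β by 1/3: 2x + 5y + 6z = -2. Then distance = |-6 − (-2)| / √65 ≈ 0.4961.

0.4961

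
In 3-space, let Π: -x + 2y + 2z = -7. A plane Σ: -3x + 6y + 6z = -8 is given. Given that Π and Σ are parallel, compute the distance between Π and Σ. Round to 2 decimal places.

1.44

Rescale Σ by 1/3: -x + 2y + 2z = -8/3. Then distance = |-7 − (-8/3)| / √9 ≈ 1.44.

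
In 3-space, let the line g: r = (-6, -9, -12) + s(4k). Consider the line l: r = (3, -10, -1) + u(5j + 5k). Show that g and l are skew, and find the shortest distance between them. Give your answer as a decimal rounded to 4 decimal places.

9.0000

Common perpendicular direction n = (0, 0, 4) × (0, 5, 5) = (-20, 0, 0).
With w = (3, -10, -1) − (-6, -9, -12) = (9, -1, 11), w · n = -180.
Since n ≠ 0 the lines are not parallel, and w · n = -180 ≠ 0 so they do not intersect; hence they are skew.
Distance = |w · n| / |n| = |-180| / √400 ≈ 9.0000.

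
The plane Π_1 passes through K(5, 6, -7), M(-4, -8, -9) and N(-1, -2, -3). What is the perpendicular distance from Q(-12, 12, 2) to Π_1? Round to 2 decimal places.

16.07

KM = (-9, -14, -2), KN = (-6, -8, 4); a normal to Π_1 is KM × KN = (-72, 48, -12).
Using K: Π_1 has equation -72x + 48y - 12z = 12.
n·Q − d = (-72)·(-12) + (48)·(12) + (-12)·(2) − 12 = 1404; |n| = √7632.
Distance = |1404| / √7632 = 1404/√7632 ≈ 16.07.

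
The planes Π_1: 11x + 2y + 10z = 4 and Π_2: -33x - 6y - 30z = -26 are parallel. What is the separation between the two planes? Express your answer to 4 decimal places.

Rescale Π_2 by 1/(-3): 11x + 2y + 10z = 26/3. Then distance = |4 − (26/3)| / √225 ≈ 0.3111.

0.3111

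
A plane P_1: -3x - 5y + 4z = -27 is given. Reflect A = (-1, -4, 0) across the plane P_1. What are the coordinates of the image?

(5, 6, -8)

λ = (n·A − d)/|n|² = (23 − (-27))/50 = 1.
Reflection = A − 2λn = (-1, -4, 0) − 2·(-3, -5, 4) = (5, 6, -8).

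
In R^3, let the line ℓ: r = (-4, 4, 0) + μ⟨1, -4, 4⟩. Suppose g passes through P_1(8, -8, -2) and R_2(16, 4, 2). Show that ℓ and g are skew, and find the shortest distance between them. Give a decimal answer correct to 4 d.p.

A direction vector for g is R_2 − P_1 = (8, 12, 4).
Common perpendicular direction n = (1, -4, 4) × (8, 12, 4) = (-64, 28, 44).
With w = (8, -8, -2) − (-4, 4, 0) = (12, -12, -2), w · n = -1192.
Since n ≠ 0 the lines are not parallel, and w · n = -1192 ≠ 0 so they do not intersect; hence they are skew.
Distance = |w · n| / |n| = |-1192| / √6816 ≈ 14.4381.

14.4381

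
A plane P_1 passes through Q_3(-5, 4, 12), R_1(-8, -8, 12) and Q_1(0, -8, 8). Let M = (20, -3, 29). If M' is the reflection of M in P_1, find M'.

(-4, 3, -19)

Q_3R_1 = (-3, -12, 0), Q_3Q_1 = (5, -12, -4); a normal to P_1 is Q_3R_1 × Q_3Q_1 = (48, -12, 96).
Using Q_3: P_1 has equation 48x - 12y + 96z = 864.
λ = (n·M − d)/|n|² = (3780 − 864)/11664 = 1/4.
Reflection = M − 2λn = (20, -3, 29) − (1/2)·(48, -12, 96) = (-4, 3, -19).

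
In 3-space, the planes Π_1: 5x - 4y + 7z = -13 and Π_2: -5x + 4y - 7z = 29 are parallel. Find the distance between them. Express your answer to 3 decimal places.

Rescale Π_2 by 1/(-1): 5x - 4y + 7z = -29. Then distance = |-13 − (-29)| / √90 ≈ 1.687.

1.687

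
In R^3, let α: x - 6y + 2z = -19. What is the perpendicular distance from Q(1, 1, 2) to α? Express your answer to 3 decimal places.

n·Q − d = (1)·(1) + (-6)·(1) + (2)·(2) − (-19) = 18; |n| = √41.
Distance = |18| / √41 = 18/√41 ≈ 2.811.

2.811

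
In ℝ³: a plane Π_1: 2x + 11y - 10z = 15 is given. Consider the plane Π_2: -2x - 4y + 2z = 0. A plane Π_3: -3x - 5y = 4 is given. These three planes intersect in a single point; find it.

Solving the 3×3 linear system 2x + 11y - 10z = 15, -2x - 4y + 2z = 0, -3x - 5y = 4 (e.g. by elimination or Cramer's rule, determinant = -26) gives (-3, 1, -1).

(-3, 1, -1)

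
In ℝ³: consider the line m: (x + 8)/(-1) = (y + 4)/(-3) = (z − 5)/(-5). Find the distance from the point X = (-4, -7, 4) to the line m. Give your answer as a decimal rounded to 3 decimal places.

m has direction (-1, -3, -5) through (-8, -4, 5).
Taking (-8, -4, 5) on m with direction v = (-1, -3, -5): w = X − (-8, -4, 5) = (4, -3, -1), and w × v = (12, 21, -15).
Distance = |w × v| / |v| = √810 / √35 ≈ 4.811.

4.811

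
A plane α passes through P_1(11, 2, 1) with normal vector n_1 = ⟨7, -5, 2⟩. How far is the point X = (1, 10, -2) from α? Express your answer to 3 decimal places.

α: n_1·r = n_1·P_1 gives 7x - 5y + 2z = 69.
n·X − d = (7)·(1) + (-5)·(10) + (2)·(-2) − 69 = -116; |n| = √78.
Distance = |-116| / √78 = 116/√78 ≈ 13.134.

13.134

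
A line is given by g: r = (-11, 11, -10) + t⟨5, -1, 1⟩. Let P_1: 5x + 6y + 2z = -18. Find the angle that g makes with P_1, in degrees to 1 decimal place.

sin θ = |n·v| / (|n||v|) = |21| / (√65 · √27) = 0.50128.
θ ≈ 30.1°.

30.1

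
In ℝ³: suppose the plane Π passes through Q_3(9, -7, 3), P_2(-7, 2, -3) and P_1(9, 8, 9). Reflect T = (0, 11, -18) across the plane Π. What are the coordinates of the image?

(-18, -1, 12)

Q_3P_2 = (-16, 9, -6), Q_3P_1 = (0, 15, 6); a normal to Π is Q_3P_2 × Q_3P_1 = (144, 96, -240).
Using Q_3: Π has equation 144x + 96y - 240z = -96.
λ = (n·T − d)/|n|² = (5376 − (-96))/87552 = 1/16.
Reflection = T − 2λn = (0, 11, -18) − (1/8)·(144, 96, -240) = (-18, -1, 12).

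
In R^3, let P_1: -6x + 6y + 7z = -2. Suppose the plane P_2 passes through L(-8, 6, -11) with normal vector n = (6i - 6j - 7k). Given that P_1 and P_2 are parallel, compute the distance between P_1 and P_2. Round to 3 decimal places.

0.818

P_2: n·r = n·L gives 6x - 6y - 7z = -7.
Rescale P_2 by 1/(-1): -6x + 6y + 7z = 7. Then distance = |-2 − 7| / √121 ≈ 0.818.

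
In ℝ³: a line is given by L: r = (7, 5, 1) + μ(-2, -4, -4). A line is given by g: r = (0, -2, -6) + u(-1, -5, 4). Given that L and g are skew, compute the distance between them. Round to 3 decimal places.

Common perpendicular direction n = (-2, -4, -4) × (-1, -5, 4) = (-36, 12, 6).
With w = (0, -2, -6) − (7, 5, 1) = (-7, -7, -7), w · n = 126.
Distance = |w · n| / |n| = |126| / √1476 ≈ 3.280.

3.280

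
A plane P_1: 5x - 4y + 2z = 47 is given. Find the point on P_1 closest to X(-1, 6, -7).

(9, -2, -3)

Foot = X − λn with λ = (n·X − d)/|n|² = (-43 − 47)/45 = -2.
Foot = (-1, 6, -7) − (-2)·(5, -4, 2) = (9, -2, -3).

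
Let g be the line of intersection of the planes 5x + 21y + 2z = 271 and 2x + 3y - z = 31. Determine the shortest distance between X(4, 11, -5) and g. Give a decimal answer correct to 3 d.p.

10.882

Direction of g: (5, 21, 2) × (2, 3, -1) = (-27, 9, -27).
A point on g: solving the two plane equations with x = 4 gives (4, 11, 10).
Taking (4, 11, 10) on g with direction v = (-27, 9, -27): w = X − (4, 11, 10) = (0, 0, -15), and w × v = (135, 405, 0).
Distance = |w × v| / |v| = √182250 / √1539 ≈ 10.882.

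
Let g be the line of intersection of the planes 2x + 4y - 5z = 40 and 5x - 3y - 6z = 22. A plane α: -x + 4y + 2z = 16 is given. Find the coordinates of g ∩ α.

(8, 6, 0)

Direction of g: (2, 4, -5) × (5, -3, -6) = (-39, -13, -26).
A point on g: solving the two plane equations with x = 20 gives (20, 10, 8).
Substitute r = (20, 10, 8) + t(-39, -13, -26) into the plane: 36 + (-65)t = 16, so t = 4/13.
Intersection: (20, 10, 8) + (4/13)·(-39, -13, -26) = (8, 6, 0).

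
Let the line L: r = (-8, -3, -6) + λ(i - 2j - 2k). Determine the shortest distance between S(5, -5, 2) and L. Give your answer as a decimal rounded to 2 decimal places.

Taking (-8, -3, -6) on L with direction v = (1, -2, -2): w = S − (-8, -3, -6) = (13, -2, 8), and w × v = (20, 34, -24).
Distance = |w × v| / |v| = √2132 / √9 ≈ 15.39.

15.39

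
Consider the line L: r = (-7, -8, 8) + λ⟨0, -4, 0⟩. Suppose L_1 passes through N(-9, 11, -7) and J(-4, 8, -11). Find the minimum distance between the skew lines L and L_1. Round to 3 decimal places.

12.962

A direction vector for L_1 is J − N = (5, -3, -4).
Common perpendicular direction n = (0, -4, 0) × (5, -3, -4) = (16, 0, 20).
With w = (-9, 11, -7) − (-7, -8, 8) = (-2, 19, -15), w · n = -332.
Distance = |w · n| / |n| = |-332| / √656 ≈ 12.962.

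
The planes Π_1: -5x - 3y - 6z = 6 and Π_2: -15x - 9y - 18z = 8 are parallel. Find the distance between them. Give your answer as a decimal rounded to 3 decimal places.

0.398

Rescale Π_2 by 1/3: -5x - 3y - 6z = 8/3. Then distance = |6 − (8/3)| / √70 ≈ 0.398.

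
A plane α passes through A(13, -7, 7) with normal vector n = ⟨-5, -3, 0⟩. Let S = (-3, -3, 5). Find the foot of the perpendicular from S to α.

α: n·r = n·A gives -5x - 3y = -44.
Foot = S − λn with λ = (n·S − d)/|n|² = (24 − (-44))/34 = 2.
Foot = (-3, -3, 5) − 2·(-5, -3, 0) = (7, 3, 5).

(7, 3, 5)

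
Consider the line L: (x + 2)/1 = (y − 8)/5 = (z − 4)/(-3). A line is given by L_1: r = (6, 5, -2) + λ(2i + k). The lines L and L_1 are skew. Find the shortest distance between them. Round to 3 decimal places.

9.173

L has direction (1, 5, -3) through (-2, 8, 4).
Common perpendicular direction n = (1, 5, -3) × (2, 0, 1) = (5, -7, -10).
With w = (6, 5, -2) − (-2, 8, 4) = (8, -3, -6), w · n = 121.
Distance = |w · n| / |n| = |121| / √174 ≈ 9.173.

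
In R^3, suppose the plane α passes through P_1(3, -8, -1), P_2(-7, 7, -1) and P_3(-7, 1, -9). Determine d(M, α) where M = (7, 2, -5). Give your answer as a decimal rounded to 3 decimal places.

P_1P_2 = (-10, 15, 0), P_1P_3 = (-10, 9, -8); a normal to α is P_1P_2 × P_1P_3 = (-120, -80, 60).
Using P_1: α has equation -120x - 80y + 60z = 220.
n·M − d = (-120)·(7) + (-80)·(2) + (60)·(-5) − 220 = -1520; |n| = √24400.
Distance = |-1520| / √24400 = 1520/√24400 ≈ 9.731.

9.731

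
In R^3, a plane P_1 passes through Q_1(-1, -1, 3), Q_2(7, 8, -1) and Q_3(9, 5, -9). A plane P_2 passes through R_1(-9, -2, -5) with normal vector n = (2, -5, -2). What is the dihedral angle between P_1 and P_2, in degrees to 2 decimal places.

Q_1Q_2 = (8, 9, -4), Q_1Q_3 = (10, 6, -12); a normal to P_1 is Q_1Q_2 × Q_1Q_3 = (-84, 56, -42).
Using Q_1: P_1 has equation -84x + 56y - 42z = -98.
P_2: n·r = n·R_1 gives 2x - 5y - 2z = 2.
cos θ = |n₁·n₂| / (|n₁||n₂|) = |-364| / (√11956 · √33).
θ = arccos(0.57950) ≈ 54.58°.

54.58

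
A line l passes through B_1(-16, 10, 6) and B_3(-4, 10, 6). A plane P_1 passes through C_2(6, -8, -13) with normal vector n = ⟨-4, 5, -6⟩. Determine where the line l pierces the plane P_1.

(0, 10, 6)

A direction vector for l is B_3 − B_1 = (12, 0, 0).
P_1: n·r = n·C_2 gives -4x + 5y - 6z = 14.
Substitute r = (-16, 10, 6) + t(12, 0, 0) into the plane: 78 + (-48)t = 14, so t = 4/3.
Intersection: (-16, 10, 6) + (4/3)·(12, 0, 0) = (0, 10, 6).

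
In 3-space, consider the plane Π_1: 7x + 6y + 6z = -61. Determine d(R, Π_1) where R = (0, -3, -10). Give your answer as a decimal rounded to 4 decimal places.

1.5455

n·R − d = (7)·(0) + (6)·(-3) + (6)·(-10) − (-61) = -17; |n| = √121.
Distance = |-17| / √121 = 17/√121 ≈ 1.5455.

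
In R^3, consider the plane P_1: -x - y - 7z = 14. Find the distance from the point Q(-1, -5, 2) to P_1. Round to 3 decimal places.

3.081

n·Q − d = (-1)·(-1) + (-1)·(-5) + (-7)·(2) − 14 = -22; |n| = √51.
Distance = |-22| / √51 = 22/√51 ≈ 3.081.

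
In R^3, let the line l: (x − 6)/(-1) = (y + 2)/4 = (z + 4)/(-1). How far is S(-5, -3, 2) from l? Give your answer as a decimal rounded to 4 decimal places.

12.5676

l has direction (-1, 4, -1) through (6, -2, -4).
Taking (6, -2, -4) on l with direction v = (-1, 4, -1): w = S − (6, -2, -4) = (-11, -1, 6), and w × v = (-23, -17, -45).
Distance = |w × v| / |v| = √2843 / √18 ≈ 12.5676.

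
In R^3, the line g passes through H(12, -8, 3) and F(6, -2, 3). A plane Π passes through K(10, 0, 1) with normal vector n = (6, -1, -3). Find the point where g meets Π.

A direction vector for g is F − H = (-6, 6, 0).
Π: n·r = n·K gives 6x - y - 3z = 57.
Substitute r = (12, -8, 3) + t(-6, 6, 0) into the plane: 71 + (-42)t = 57, so t = 1/3.
Intersection: (12, -8, 3) + (1/3)·(-6, 6, 0) = (10, -6, 3).

(10, -6, 3)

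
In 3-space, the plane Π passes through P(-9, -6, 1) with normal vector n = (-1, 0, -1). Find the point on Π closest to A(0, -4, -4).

Π: n·r = n·P gives -x - z = 8.
Foot = A − λn with λ = (n·A − d)/|n|² = (4 − 8)/2 = -2.
Foot = (0, -4, -4) − (-2)·(-1, 0, -1) = (-2, -4, -6).

(-2, -4, -6)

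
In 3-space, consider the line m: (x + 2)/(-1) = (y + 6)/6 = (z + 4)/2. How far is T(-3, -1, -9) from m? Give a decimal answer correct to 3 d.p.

m has direction (-1, 6, 2) through (-2, -6, -4).
Taking (-2, -6, -4) on m with direction v = (-1, 6, 2): w = T − (-2, -6, -4) = (-1, 5, -5), and w × v = (40, 7, -1).
Distance = |w × v| / |v| = √1650 / √41 ≈ 6.344.

6.344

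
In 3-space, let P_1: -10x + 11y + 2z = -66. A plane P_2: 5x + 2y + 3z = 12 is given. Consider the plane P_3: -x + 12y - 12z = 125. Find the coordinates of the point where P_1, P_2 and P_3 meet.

Solving the 3×3 linear system -10x + 11y + 2z = -66, 5x + 2y + 3z = 12, -x + 12y - 12z = 125 (e.g. by elimination or Cramer's rule, determinant = 1351) gives (7, 2, -9).

(7, 2, -9)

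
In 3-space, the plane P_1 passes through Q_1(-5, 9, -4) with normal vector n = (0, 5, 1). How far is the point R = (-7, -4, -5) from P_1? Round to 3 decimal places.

12.944

P_1: n·r = n·Q_1 gives 5y + z = 41.
n·R − d = (0)·(-7) + (5)·(-4) + (1)·(-5) − 41 = -66; |n| = √26.
Distance = |-66| / √26 = 66/√26 ≈ 12.944.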